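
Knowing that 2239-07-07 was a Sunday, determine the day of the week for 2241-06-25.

Friday

July 2239: 31 − 7 = 24 days remain.
Then 22 full months totalling 670 days.
June 1–25, 2241: 25 days.
Total: 24 + 670 + 25 = 719 days.
719 mod 7 = 5, so 5 days after Sunday is Friday.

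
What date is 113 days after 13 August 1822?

4 December 1822

Count 113 days after August 13, 1822:
August 1822: 31 − 13 = 18 days remain.
Then September (30), October (31), November (30): 30 + 31 + 30 = 91 days.
December 1–4, 1822: 4 days.
Total: 18 + 91 + 4 = 113 days.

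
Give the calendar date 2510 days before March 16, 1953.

May 2, 1946

Count 2510 days before March 16, 1953:
Day-of-year of May 2, 1946: 122.
Day-of-year of March 16, 1953: 75.
1946 has 365 days, so 365 − 122 = 243 days remain in 1946.
Full years: 1947: 365; 1948: 366; 1949: 365; 1950: 365; 1951: 365; 1952: 366. Sum = 2192.
Total: 243 + 2192 + 75 = 2510 days.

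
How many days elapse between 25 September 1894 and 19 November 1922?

10281

From September 25, 1894 to September 25, 1922: 28 years, of which 6 contain a Feb 29 — 22×365 + 6×366 = 10226 days.
(1900 is not a leap year (divisible by 100 but not 400).)
September 1922: 30 − 25 = 5 days remain.
Then October (31): 31 days.
November 1–19, 1922: 19 days.
Residual: 55 days.
Total: 10281 days.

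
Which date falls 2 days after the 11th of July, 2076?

the 13th of July, 2076

Count 2 days after July 11, 2076:
Within July 2076: 13 − 11 = 2 days.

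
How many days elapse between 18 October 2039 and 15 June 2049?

Day-of-year of October 18, 2039: 291.
Day-of-year of June 15, 2049: 166.
2039 has 365 days, so 365 − 291 = 74 days remain in 2039.
Full years 2040–2048: 6 common + 3 leap = 6×365 + 3×366 = 3288 days.
Total: 74 + 3288 + 166 = 3528 days.

3528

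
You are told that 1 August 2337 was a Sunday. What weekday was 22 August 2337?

Sunday

Within August 2337: 22 − 1 = 21 days.
21 is a multiple of 7, so 22 August 2337 falls on the same weekday: Sunday.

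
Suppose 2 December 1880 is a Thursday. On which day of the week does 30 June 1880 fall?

Count forward from the earlier date (June 30, 1880) to the later (December 2, 1880):
June 1880: 30 − 30 = 0 days remain.
Then July (31), August (31), September (30), October (31), November (30): 31 + 31 + 30 + 31 + 30 = 153 days.
December 1–2, 1880: 2 days.
Total: 0 + 153 + 2 = 155 days.
155 mod 7 = 1, so 1 day before Thursday is Wednesday.

Wednesday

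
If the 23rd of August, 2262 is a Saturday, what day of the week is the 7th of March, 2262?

Friday

Count forward from the earlier date (March 7, 2262) to the later (August 23, 2262):
March 2262: 31 − 7 = 24 days remain.
Then April (30), May (31), June (30), July (31): 30 + 31 + 30 + 31 = 122 days.
August 1–23, 2262: 23 days.
Total: 24 + 122 + 23 = 169 days.
169 mod 7 = 1, so 1 day before Saturday is Friday.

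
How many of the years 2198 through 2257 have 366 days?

14

Years divisible by 4: 2200, 2204, …, 2256 — 15 in all.
Of these, 2200 is divisible by 100 but not 400, so not leap.
Leap years: 15 − 1 = 14.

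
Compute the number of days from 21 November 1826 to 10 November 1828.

November 21, 1826 → November 21, 1827: 365 days.
November 1827: 30 − 21 = 9 days remain.
Then 11 full months totalling 336 days.
November 1–10, 1828: 10 days.
Residual: 355 days.
Total: 720 days.

720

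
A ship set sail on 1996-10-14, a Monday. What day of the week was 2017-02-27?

Monday

Day-of-year of October 14, 1996: 288.
Day-of-year of February 27, 2017: 58.
1996 has 366 days, so 366 − 288 = 78 days remain in 1996.
Full years 1997–2016: 15 common + 5 leap = 15×365 + 5×366 = 7305 days.
Total: 78 + 7305 + 58 = 7441 days.
7441 is a multiple of 7, so 2017-02-27 falls on the same weekday: Monday.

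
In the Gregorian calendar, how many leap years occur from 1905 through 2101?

48

Years divisible by 4: 1908, 1912, …, 2100 — 49 in all.
Of these, 2100 is divisible by 100 but not 400, so not leap.
2000 is divisible by 400, so still leap.
Leap years: 49 − 1 = 48.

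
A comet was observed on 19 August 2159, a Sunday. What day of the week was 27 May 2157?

Count forward from the earlier date (May 27, 2157) to the later (August 19, 2159):
Day-of-year of May 27, 2157: 147.
Day-of-year of August 19, 2159: 231.
2157 has 365 days, so 365 − 147 = 218 days remain in 2157.
Full years: 2158: 365. Sum = 365.
Total: 218 + 365 + 231 = 814 days.
814 mod 7 = 2, so 2 days before Sunday is Friday.

Friday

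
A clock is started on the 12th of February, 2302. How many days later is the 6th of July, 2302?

144

February 2302: 28 − 12 = 16 days remain (2302 is not a leap year, so February has 28 days).
Then March (31), April (30), May (31), June (30): 31 + 30 + 31 + 30 = 122 days.
July 1–6, 2302: 6 days.
Total: 16 + 122 + 6 = 144 days.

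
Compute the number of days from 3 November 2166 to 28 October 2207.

Day-of-year of November 3, 2166: 307.
Day-of-year of October 28, 2207: 301.
2166 has 365 days, so 365 − 307 = 58 days remain in 2166.
Full years 2167–2206: 31 common + 9 leap = 31×365 + 9×366 = 14609 days.
Total: 58 + 14609 + 301 = 14968 days.

14968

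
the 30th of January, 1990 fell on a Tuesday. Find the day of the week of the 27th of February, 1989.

Count forward from the earlier date (February 27, 1989) to the later (January 30, 1990):
Day-of-year of February 27, 1989: 58.
Day-of-year of January 30, 1990: 30.
1989 has 365 days, so 365 − 58 = 307 days remain in 1989.
Total: 307 + 30 = 337 days.
337 mod 7 = 1, so 1 day before Tuesday is Monday.

Monday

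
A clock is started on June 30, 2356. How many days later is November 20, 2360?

1604

June 30, 2356 → June 30, 2357: 365 days.
June 30, 2357 → June 30, 2358: 365 days.
June 30, 2358 → June 30, 2359: 365 days.
June 30, 2359 → June 30, 2360: 366 days (2360 is a leap year).
June 2360: 30 − 30 = 0 days remain.
Then July (31), August (31), September (30), October (31): 31 + 31 + 30 + 31 = 123 days.
November 1–20, 2360: 20 days.
Residual: 143 days.
Total: 1604 days.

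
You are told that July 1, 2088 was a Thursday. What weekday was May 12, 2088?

Wednesday

Count forward from the earlier date (May 12, 2088) to the later (July 1, 2088):
May 2088: 31 − 12 = 19 days remain.
Then June (30): 30 days.
July 1, 2088: 1 day.
Total: 19 + 30 + 1 = 50 days.
50 mod 7 = 1, so 1 day before Thursday is Wednesday.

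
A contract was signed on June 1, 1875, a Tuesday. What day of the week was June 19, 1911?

Monday

From June 1, 1875 to June 1, 1911: 36 years, of which 8 contain a Feb 29 — 28×365 + 8×366 = 13148 days.
(1900 is not a leap year (divisible by 100 but not 400).)
Within June 1911: 19 − 1 = 18 days.
Total: 13166 days.
13166 mod 7 = 6, so 6 days after Tuesday is Monday.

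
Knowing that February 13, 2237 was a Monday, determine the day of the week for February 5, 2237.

Sunday

Count forward from the earlier date (February 5, 2237) to the later (February 13, 2237):
Within February 2237: 13 − 5 = 8 days.
8 mod 7 = 1, so 1 day before Monday is Sunday.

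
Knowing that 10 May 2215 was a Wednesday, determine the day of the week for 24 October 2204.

Count forward from the earlier date (October 24, 2204) to the later (May 10, 2215):
Day-of-year of October 24, 2204: 298.
Day-of-year of May 10, 2215: 130.
2204 has 366 days, so 366 − 298 = 68 days remain in 2204.
Full years 2205–2214: 8 common + 2 leap = 8×365 + 2×366 = 3652 days.
Total: 68 + 3652 + 130 = 3850 days.
3850 is a multiple of 7, so 24 October 2204 falls on the same weekday: Wednesday.

Wednesday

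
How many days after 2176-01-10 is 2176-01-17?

Within January 2176: 17 − 10 = 7 days.

7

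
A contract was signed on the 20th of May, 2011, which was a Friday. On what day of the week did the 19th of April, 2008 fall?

Saturday

Count forward from the earlier date (April 19, 2008) to the later (May 20, 2011):
Day-of-year of April 19, 2008: 110.
Day-of-year of May 20, 2011: 140.
2008 has 366 days, so 366 − 110 = 256 days remain in 2008.
Full years: 2009: 365; 2010: 365. Sum = 730.
Total: 256 + 730 + 140 = 1126 days.
1126 mod 7 = 6, so 6 days before Friday is Saturday.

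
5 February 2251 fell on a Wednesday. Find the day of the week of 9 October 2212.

Friday

Count forward from the earlier date (October 9, 2212) to the later (February 5, 2251):
Day-of-year of October 9, 2212: 283.
Day-of-year of February 5, 2251: 36.
2212 has 366 days, so 366 − 283 = 83 days remain in 2212.
Full years 2213–2250: 29 common + 9 leap = 29×365 + 9×366 = 13879 days.
Total: 83 + 13879 + 36 = 13998 days.
13998 mod 7 = 5, so 5 days before Wednesday is Friday.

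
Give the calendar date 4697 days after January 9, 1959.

November 19, 1971

Count 4697 days after January 9, 1959:
Day-of-year of January 9, 1959: 9.
Day-of-year of November 19, 1971: 323.
1959 has 365 days, so 365 − 9 = 356 days remain in 1959.
Full years 1960–1970: 8 common + 3 leap = 8×365 + 3×366 = 4018 days.
Total: 356 + 4018 + 323 = 4697 days.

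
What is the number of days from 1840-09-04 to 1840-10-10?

September 1840: 30 − 4 = 26 days remain.
October 1–10, 1840: 10 days.
Total: 26 + 10 = 36 days.

36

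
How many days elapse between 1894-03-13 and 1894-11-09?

March 1894: 31 − 13 = 18 days remain.
Then April (30), May (31), June (30), July (31), August (31), September (30), October (31): 30 + 31 + 30 + 31 + 31 + 30 + 31 = 214 days.
November 1–9, 1894: 9 days.
Total: 18 + 214 + 9 = 241 days.

241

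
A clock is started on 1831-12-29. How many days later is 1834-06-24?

Day-of-year of December 29, 1831: 363.
Day-of-year of June 24, 1834: 175.
1831 has 365 days, so 365 − 363 = 2 days remain in 1831.
Full years: 1832: 366; 1833: 365. Sum = 731.
Total: 2 + 731 + 175 = 908 days.

908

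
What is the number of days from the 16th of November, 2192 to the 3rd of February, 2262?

25280

From November 16, 2192 to November 16, 2261: 69 years, of which 16 contain a Feb 29 — 53×365 + 16×366 = 25201 days.
(2200 is not a leap year (divisible by 100 but not 400).)
November 2261: 30 − 16 = 14 days remain.
Then December (31), January (31): 31 + 31 = 62 days.
February 1–3, 2262: 3 days (2262 is not a leap year).
Residual: 79 days.
Total: 25280 days.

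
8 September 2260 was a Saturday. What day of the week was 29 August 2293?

Tuesday

Day-of-year of September 8, 2260: 252.
Day-of-year of August 29, 2293: 241.
2260 has 366 days, so 366 − 252 = 114 days remain in 2260.
Full years 2261–2292: 24 common + 8 leap = 24×365 + 8×366 = 11688 days.
Total: 114 + 11688 + 241 = 12043 days.
12043 mod 7 = 3, so 3 days after Saturday is Tuesday.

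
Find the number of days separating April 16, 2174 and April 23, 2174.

Within April 2174: 23 − 16 = 7 days.

7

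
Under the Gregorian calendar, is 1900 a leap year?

1900 is not a leap year (divisible by 100 but not 400).

No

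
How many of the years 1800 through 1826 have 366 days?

Years divisible by 4 in [1800, 1826]: 1800, 1804, 1808, 1812, 1816, 1820, 1824.
Of these, 1800 is divisible by 100 but not 400, so not leap.
Leap years: 7 − 1 = 6.

6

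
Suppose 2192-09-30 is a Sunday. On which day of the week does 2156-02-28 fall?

Count forward from the earlier date (February 28, 2156) to the later (September 30, 2192):
From February 28, 2156 to February 28, 2192: 36 years, of which 9 contain a Feb 29 — 27×365 + 9×366 = 13149 days.
February 2192: 29 − 28 = 1 day remains (2192 is a leap year, so February has 29 days).
Then March (31), April (30), May (31), June (30), July (31), August (31): 31 + 30 + 31 + 30 + 31 + 31 = 184 days.
September 1–30, 2192: 30 days.
Residual: 215 days.
Total: 13364 days.
13364 mod 7 = 1, so 1 day before Sunday is Saturday.

Saturday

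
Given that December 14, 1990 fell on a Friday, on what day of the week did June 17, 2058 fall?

Day-of-year of December 14, 1990: 348.
Day-of-year of June 17, 2058: 168.
1990 has 365 days, so 365 − 348 = 17 days remain in 1990.
Full years 1991–2057: 50 common + 17 leap = 50×365 + 17×366 = 24472 days.
Total: 17 + 24472 + 168 = 24657 days.
24657 mod 7 = 3, so 3 days after Friday is Monday.

Monday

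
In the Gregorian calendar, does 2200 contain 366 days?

2200 is not a leap year (divisible by 100 but not 400).

No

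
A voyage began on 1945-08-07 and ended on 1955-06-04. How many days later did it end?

From August 7, 1945 to August 7, 1954: 9 years, of which 2 contain a Feb 29 — 7×365 + 2×366 = 3287 days.
August 1954: 31 − 7 = 24 days remain.
Then 9 full months totalling 273 days.
June 1–4, 1955: 4 days.
Residual: 301 days.
Total: 3588 days.

3588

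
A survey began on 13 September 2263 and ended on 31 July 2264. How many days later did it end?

322

September 2263: 30 − 13 = 17 days remain.
Then 9 full months totalling 274 days.
July 1–31, 2264: 31 days.
Total: 17 + 274 + 31 = 322 days.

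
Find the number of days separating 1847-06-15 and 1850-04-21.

1041

June 15, 1847 → June 15, 1848: 366 days (1848 is a leap year).
June 15, 1848 → June 15, 1849: 365 days.
June 1849: 30 − 15 = 15 days remain.
Then 9 full months totalling 274 days.
April 1–21, 1850: 21 days.
Residual: 310 days.
Total: 1041 days.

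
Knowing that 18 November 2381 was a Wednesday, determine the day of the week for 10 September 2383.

Day-of-year of November 18, 2381: 322.
Day-of-year of September 10, 2383: 253.
2381 has 365 days, so 365 − 322 = 43 days remain in 2381.
Full years: 2382: 365. Sum = 365.
Total: 43 + 365 + 253 = 661 days.
661 mod 7 = 3, so 3 days after Wednesday is Saturday.

Saturday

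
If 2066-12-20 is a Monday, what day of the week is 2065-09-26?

Saturday

Count forward from the earlier date (September 26, 2065) to the later (December 20, 2066):
September 2065: 30 − 26 = 4 days remain.
Then 14 full months totalling 426 days.
December 1–20, 2066: 20 days.
Total: 4 + 426 + 20 = 450 days.
450 mod 7 = 2, so 2 days before Monday is Saturday.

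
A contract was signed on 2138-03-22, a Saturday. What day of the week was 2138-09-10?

Wednesday

March 2138: 31 − 22 = 9 days remain.
Then April (30), May (31), June (30), July (31), August (31): 30 + 31 + 30 + 31 + 31 = 153 days.
September 1–10, 2138: 10 days.
Total: 9 + 153 + 10 = 172 days.
172 mod 7 = 4, so 4 days after Saturday is Wednesday.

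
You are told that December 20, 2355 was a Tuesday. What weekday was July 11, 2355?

Count forward from the earlier date (July 11, 2355) to the later (December 20, 2355):
July 2355: 31 − 11 = 20 days remain.
Then August (31), September (30), October (31), November (30): 31 + 30 + 31 + 30 = 122 days.
December 1–20, 2355: 20 days.
Total: 20 + 122 + 20 = 162 days.
162 mod 7 = 1, so 1 day before Tuesday is Monday.

Monday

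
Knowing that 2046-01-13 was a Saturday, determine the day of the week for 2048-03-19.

January 2046: 31 − 13 = 18 days remain.
Then 25 full months totalling 759 days.
March 1–19, 2048: 19 days.
Total: 18 + 759 + 19 = 796 days.
796 mod 7 = 5, so 5 days after Saturday is Thursday.

Thursday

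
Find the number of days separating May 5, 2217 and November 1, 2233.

Day-of-year of May 5, 2217: 125.
Day-of-year of November 1, 2233: 305.
2217 has 365 days, so 365 − 125 = 240 days remain in 2217.
Full years 2218–2232: 11 common + 4 leap = 11×365 + 4×366 = 5479 days.
Total: 240 + 5479 + 305 = 6024 days.

6024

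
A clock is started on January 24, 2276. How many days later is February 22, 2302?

9525

From January 24, 2276 to January 24, 2302: 26 years, of which 6 contain a Feb 29 — 20×365 + 6×366 = 9496 days.
(2300 is not a leap year (divisible by 100 but not 400).)
January 2302: 31 − 24 = 7 days remain.
February 1–22, 2302: 22 days (2302 is not a leap year).
Residual: 29 days.
Total: 9525 days.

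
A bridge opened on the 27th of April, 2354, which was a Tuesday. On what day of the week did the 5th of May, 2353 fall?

Tuesday

Count forward from the earlier date (May 5, 2353) to the later (April 27, 2354):
May 2353: 31 − 5 = 26 days remain.
Then 10 full months totalling 304 days.
April 1–27, 2354: 27 days.
Total: 26 + 304 + 27 = 357 days.
357 is a multiple of 7, so the 5th of May, 2353 falls on the same weekday: Tuesday.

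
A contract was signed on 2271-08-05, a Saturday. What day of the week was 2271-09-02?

August 2271: 31 − 5 = 26 days remain.
September 1–2, 2271: 2 days.
Total: 26 + 2 = 28 days.
28 is a multiple of 7, so 2271-09-02 falls on the same weekday: Saturday.

Saturday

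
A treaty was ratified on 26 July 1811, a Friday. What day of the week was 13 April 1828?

From July 26, 1811 to July 26, 1827: 16 years, of which 4 contain a Feb 29 — 12×365 + 4×366 = 5844 days.
July 1827: 31 − 26 = 5 days remain.
Then August (31), September (30), October (31), November (30), December (31), January (31), February 1828 (29), March (31): 31 + 30 + 31 + 30 + 31 + 31 + 29 + 31 = 244 days.
April 1–13, 1828: 13 days.
Residual: 262 days.
Total: 6106 days.
6106 mod 7 = 2, so 2 days after Friday is Sunday.

Sunday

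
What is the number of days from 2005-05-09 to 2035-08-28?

From May 9, 2005 to May 9, 2035: 30 years, of which 7 contain a Feb 29 — 23×365 + 7×366 = 10957 days.
May 2035: 31 − 9 = 22 days remain.
Then June (30), July (31): 30 + 31 = 61 days.
August 1–28, 2035: 28 days.
Residual: 111 days.
Total: 11068 days.

11068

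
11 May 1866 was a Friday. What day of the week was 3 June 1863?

Wednesday

Count forward from the earlier date (June 3, 1863) to the later (May 11, 1866):
Day-of-year of June 3, 1863: 154.
Day-of-year of May 11, 1866: 131.
1863 has 365 days, so 365 − 154 = 211 days remain in 1863.
Full years: 1864: 366; 1865: 365. Sum = 731.
Total: 211 + 731 + 131 = 1073 days.
1073 mod 7 = 2, so 2 days before Friday is Wednesday.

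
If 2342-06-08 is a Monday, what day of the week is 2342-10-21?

Wednesday

June 2342: 30 − 8 = 22 days remain.
Then July (31), August (31), September (30): 31 + 31 + 30 = 92 days.
October 1–21, 2342: 21 days.
Total: 22 + 92 + 21 = 135 days.
135 mod 7 = 2, so 2 days after Monday is Wednesday.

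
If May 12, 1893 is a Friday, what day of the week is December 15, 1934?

Saturday

From May 12, 1893 to May 12, 1934: 41 years, of which 9 contain a Feb 29 — 32×365 + 9×366 = 14974 days.
(1900 is not a leap year (divisible by 100 but not 400).)
May 1934: 31 − 12 = 19 days remain.
Then June (30), July (31), August (31), September (30), October (31), November (30): 30 + 31 + 31 + 30 + 31 + 30 = 183 days.
December 1–15, 1934: 15 days.
Residual: 217 days.
Total: 15191 days.
15191 mod 7 = 1, so 1 day after Friday is Saturday.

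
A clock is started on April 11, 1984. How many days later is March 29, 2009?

From April 11, 1984 to April 11, 2008: 24 years, of which 6 contain a Feb 29 — 18×365 + 6×366 = 8766 days.
(2000 is a leap year (divisible by 400).)
April 2008: 30 − 11 = 19 days remain.
Then 10 full months totalling 304 days.
March 1–29, 2009: 29 days.
Residual: 352 days.
Total: 9118 days.

9118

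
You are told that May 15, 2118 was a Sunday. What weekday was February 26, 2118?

Count forward from the earlier date (February 26, 2118) to the later (May 15, 2118):
February 2118: 28 − 26 = 2 days remain (2118 is not a leap year, so February has 28 days).
Then March (31), April (30): 31 + 30 = 61 days.
May 1–15, 2118: 15 days.
Total: 2 + 61 + 15 = 78 days.
78 mod 7 = 1, so 1 day before Sunday is Saturday.

Saturday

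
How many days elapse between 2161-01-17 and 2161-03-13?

January 2161: 31 − 17 = 14 days remain.
Then February 2161 (28): 28 days.
March 1–13, 2161: 13 days.
Total: 14 + 28 + 13 = 55 days.

55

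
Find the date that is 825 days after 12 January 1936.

16 April 1938

Count 825 days after January 12, 1936:
January 1936: 31 − 12 = 19 days remain.
Then 26 full months totalling 790 days.
April 1–16, 1938: 16 days.
Total: 19 + 790 + 16 = 825 days.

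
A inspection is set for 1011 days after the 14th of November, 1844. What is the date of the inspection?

the 22nd of August, 1847

Count 1011 days after November 14, 1844:
Day-of-year of November 14, 1844: 319.
Day-of-year of August 22, 1847: 234.
1844 has 366 days, so 366 − 319 = 47 days remain in 1844.
Full years: 1845: 365; 1846: 365. Sum = 730.
Total: 47 + 730 + 234 = 1011 days.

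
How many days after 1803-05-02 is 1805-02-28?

668

May 1803: 31 − 2 = 29 days remain.
Then 20 full months totalling 611 days.
February 1–28, 1805: 28 days (1805 is not a leap year).
Total: 29 + 611 + 28 = 668 days.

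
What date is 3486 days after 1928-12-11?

1938-06-28

Count 3486 days after December 11, 1928:
From December 11, 1928 to December 11, 1937: 9 years, of which 2 contain a Feb 29 — 7×365 + 2×366 = 3287 days.
December 1937: 31 − 11 = 20 days remain.
Then January (31), February 1938 (28), March (31), April (30), May (31): 31 + 28 + 31 + 30 + 31 = 151 days.
June 1–28, 1938: 28 days.
Residual: 199 days.
Total: 3486 days.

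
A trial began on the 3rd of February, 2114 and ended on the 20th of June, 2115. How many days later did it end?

502

February 2114: 28 − 3 = 25 days remain (2114 is not a leap year, so February has 28 days).
Then 15 full months totalling 457 days.
June 1–20, 2115: 20 days.
Total: 25 + 457 + 20 = 502 days.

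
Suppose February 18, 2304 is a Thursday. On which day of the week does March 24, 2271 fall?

Friday

Count forward from the earlier date (March 24, 2271) to the later (February 18, 2304):
Day-of-year of March 24, 2271: 83.
Day-of-year of February 18, 2304: 49.
2271 has 365 days, so 365 − 83 = 282 days remain in 2271.
Full years 2272–2303: 25 common + 7 leap = 25×365 + 7×366 = 11687 days.
Total: 282 + 11687 + 49 = 12018 days.
12018 mod 7 = 6, so 6 days before Thursday is Friday.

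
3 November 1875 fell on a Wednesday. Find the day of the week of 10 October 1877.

Wednesday

Day-of-year of November 3, 1875: 307.
Day-of-year of October 10, 1877: 283.
1875 has 365 days, so 365 − 307 = 58 days remain in 1875.
Full years: 1876: 366. Sum = 366.
Total: 58 + 366 + 283 = 707 days.
707 is a multiple of 7, so 10 October 1877 falls on the same weekday: Wednesday.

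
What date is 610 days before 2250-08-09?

2248-12-07

Count 610 days before August 9, 2250:
December 2248: 31 − 7 = 24 days remain.
Then 19 full months totalling 577 days.
August 1–9, 2250: 9 days.
Total: 24 + 577 + 9 = 610 days.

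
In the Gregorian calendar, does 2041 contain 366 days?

No

2041 is not a leap year.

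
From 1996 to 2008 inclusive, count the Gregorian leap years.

4

Years divisible by 4 in [1996, 2008]: 1996, 2000, 2004, 2008.
2000 is divisible by 400, so still leap.
No century exceptions apply. Count: 4.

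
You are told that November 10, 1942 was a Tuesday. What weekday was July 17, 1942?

Count forward from the earlier date (July 17, 1942) to the later (November 10, 1942):
July 1942: 31 − 17 = 14 days remain.
Then August (31), September (30), October (31): 31 + 30 + 31 = 92 days.
November 1–10, 1942: 10 days.
Total: 14 + 92 + 10 = 116 days.
116 mod 7 = 4, so 4 days before Tuesday is Friday.

Friday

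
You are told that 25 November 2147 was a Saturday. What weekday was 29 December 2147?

Friday

November 2147: 30 − 25 = 5 days remain.
December 1–29, 2147: 29 days.
Total: 5 + 29 = 34 days.
34 mod 7 = 6, so 6 days after Saturday is Friday.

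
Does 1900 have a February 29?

1900 is not a leap year (divisible by 100 but not 400).

No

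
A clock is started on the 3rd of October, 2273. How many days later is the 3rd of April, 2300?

9678

From October 3, 2273 to October 3, 2299: 26 years, of which 6 contain a Feb 29 — 20×365 + 6×366 = 9496 days.
October 2299: 31 − 3 = 28 days remain.
Then November (30), December (31), January (31), February 2300 (28), March (31): 30 + 31 + 31 + 28 + 31 = 151 days.
April 1–3, 2300: 3 days.
Residual: 182 days.
Total: 9678 days.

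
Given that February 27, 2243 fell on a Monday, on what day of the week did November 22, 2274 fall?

Day-of-year of February 27, 2243: 58.
Day-of-year of November 22, 2274: 326.
2243 has 365 days, so 365 − 58 = 307 days remain in 2243.
Full years 2244–2273: 22 common + 8 leap = 22×365 + 8×366 = 10958 days.
Total: 307 + 10958 + 326 = 11591 days.
11591 mod 7 = 6, so 6 days after Monday is Sunday.

Sunday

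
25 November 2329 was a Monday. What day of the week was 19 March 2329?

Count forward from the earlier date (March 19, 2329) to the later (November 25, 2329):
March 2329: 31 − 19 = 12 days remain.
Then April (30), May (31), June (30), July (31), August (31), September (30), October (31): 30 + 31 + 30 + 31 + 31 + 30 + 31 = 214 days.
November 1–25, 2329: 25 days.
Total: 12 + 214 + 25 = 251 days.
251 mod 7 = 6, so 6 days before Monday is Tuesday.

Tuesday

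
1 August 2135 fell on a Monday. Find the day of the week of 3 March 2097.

Count forward from the earlier date (March 3, 2097) to the later (August 1, 2135):
From March 3, 2097 to March 3, 2135: 38 years, of which 8 contain a Feb 29 — 30×365 + 8×366 = 13878 days.
(2100 is not a leap year (divisible by 100 but not 400).)
March 2135: 31 − 3 = 28 days remain.
Then April (30), May (31), June (30), July (31): 30 + 31 + 30 + 31 = 122 days.
August 1, 2135: 1 day.
Residual: 151 days.
Total: 14029 days.
14029 mod 7 = 1, so 1 day before Monday is Sunday.

Sunday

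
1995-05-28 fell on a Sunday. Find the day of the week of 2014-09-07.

Sunday

Day-of-year of May 28, 1995: 148.
Day-of-year of September 7, 2014: 250.
1995 has 365 days, so 365 − 148 = 217 days remain in 1995.
Full years 1996–2013: 13 common + 5 leap = 13×365 + 5×366 = 6575 days.
Total: 217 + 6575 + 250 = 7042 days.
7042 is a multiple of 7, so 2014-09-07 falls on the same weekday: Sunday.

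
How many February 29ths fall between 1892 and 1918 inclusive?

Years divisible by 4 in [1892, 1918]: 1892, 1896, 1900, 1904, 1908, 1912, 1916.
Of these, 1900 is divisible by 100 but not 400, so not leap.
Leap years: 7 − 1 = 6.

6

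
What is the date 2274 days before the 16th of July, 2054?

the 24th of April, 2048

Count 2274 days before July 16, 2054:
April 24, 2048 → April 24, 2049: 365 days.
April 24, 2049 → April 24, 2050: 365 days.
April 24, 2050 → April 24, 2051: 365 days.
April 24, 2051 → April 24, 2052: 366 days (2052 is a leap year).
April 24, 2052 → April 24, 2053: 365 days.
April 24, 2053 → April 24, 2054: 365 days.
April 2054: 30 − 24 = 6 days remain.
Then May (31), June (30): 31 + 30 = 61 days.
July 1–16, 2054: 16 days.
Residual: 83 days.
Total: 2274 days.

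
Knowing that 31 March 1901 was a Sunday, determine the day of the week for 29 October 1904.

March 31, 1901 → March 31, 1902: 365 days.
March 31, 1902 → March 31, 1903: 365 days.
March 31, 1903 → March 31, 1904: 366 days (1904 is a leap year).
March 1904: 31 − 31 = 0 days remain.
Then April (30), May (31), June (30), July (31), August (31), September (30): 30 + 31 + 30 + 31 + 31 + 30 = 183 days.
October 1–29, 1904: 29 days.
Residual: 212 days.
Total: 1308 days.
1308 mod 7 = 6, so 6 days after Sunday is Saturday.

Saturday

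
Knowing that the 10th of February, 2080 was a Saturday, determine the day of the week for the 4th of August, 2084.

Friday

Day-of-year of February 10, 2080: 41.
Day-of-year of August 4, 2084: 217.
2080 has 366 days, so 366 − 41 = 325 days remain in 2080.
Full years: 2081: 365; 2082: 365; 2083: 365. Sum = 1095.
Total: 325 + 1095 + 217 = 1637 days.
1637 mod 7 = 6, so 6 days after Saturday is Friday.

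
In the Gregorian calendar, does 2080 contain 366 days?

Yes

2080 is a leap year.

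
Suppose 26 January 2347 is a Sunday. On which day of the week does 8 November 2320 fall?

Count forward from the earlier date (November 8, 2320) to the later (January 26, 2347):
Day-of-year of November 8, 2320: 313.
Day-of-year of January 26, 2347: 26.
2320 has 366 days, so 366 − 313 = 53 days remain in 2320.
Full years 2321–2346: 20 common + 6 leap = 20×365 + 6×366 = 9496 days.
Total: 53 + 9496 + 26 = 9575 days.
9575 mod 7 = 6, so 6 days before Sunday is Monday.

Monday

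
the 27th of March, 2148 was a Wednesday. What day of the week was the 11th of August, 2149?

March 2148: 31 − 27 = 4 days remain.
Then 16 full months totalling 487 days.
August 1–11, 2149: 11 days.
Total: 4 + 487 + 11 = 502 days.
502 mod 7 = 5, so 5 days after Wednesday is Monday.

Monday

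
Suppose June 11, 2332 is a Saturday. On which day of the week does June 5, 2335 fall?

Day-of-year of June 11, 2332: 163.
Day-of-year of June 5, 2335: 156.
2332 has 366 days, so 366 − 163 = 203 days remain in 2332.
Full years: 2333: 365; 2334: 365. Sum = 730.
Total: 203 + 730 + 156 = 1089 days.
1089 mod 7 = 4, so 4 days after Saturday is Wednesday.

Wednesday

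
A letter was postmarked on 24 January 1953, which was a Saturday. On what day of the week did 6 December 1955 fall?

Tuesday

January 1953: 31 − 24 = 7 days remain.
Then 34 full months totalling 1033 days.
December 1–6, 1955: 6 days.
Total: 7 + 1033 + 6 = 1046 days.
1046 mod 7 = 3, so 3 days after Saturday is Tuesday.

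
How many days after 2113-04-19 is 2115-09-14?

April 19, 2113 → April 19, 2114: 365 days.
April 19, 2114 → April 19, 2115: 365 days.
April 2115: 30 − 19 = 11 days remain.
Then May (31), June (30), July (31), August (31): 31 + 30 + 31 + 31 = 123 days.
September 1–14, 2115: 14 days.
Residual: 148 days.
Total: 878 days.

878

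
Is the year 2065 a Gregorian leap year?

No

2065 is not a leap year.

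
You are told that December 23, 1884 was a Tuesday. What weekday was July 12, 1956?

Thursday

From December 23, 1884 to December 23, 1955: 71 years, of which 16 contain a Feb 29 — 55×365 + 16×366 = 25931 days.
(1900 is not a leap year (divisible by 100 but not 400).)
December 1955: 31 − 23 = 8 days remain.
Then January (31), February 1956 (29), March (31), April (30), May (31), June (30): 31 + 29 + 31 + 30 + 31 + 30 = 182 days.
July 1–12, 1956: 12 days.
Residual: 202 days.
Total: 26133 days.
26133 mod 7 = 2, so 2 days after Tuesday is Thursday.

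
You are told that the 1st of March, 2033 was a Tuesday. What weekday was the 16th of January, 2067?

Sunday

From March 1, 2033 to March 1, 2066: 33 years, of which 8 contain a Feb 29 — 25×365 + 8×366 = 12053 days.
March 2066: 31 − 1 = 30 days remain.
Then 9 full months totalling 275 days.
January 1–16, 2067: 16 days.
Residual: 321 days.
Total: 12374 days.
12374 mod 7 = 5, so 5 days after Tuesday is Sunday.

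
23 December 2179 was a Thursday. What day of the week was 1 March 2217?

Saturday

Day-of-year of December 23, 2179: 357.
Day-of-year of March 1, 2217: 60.
2179 has 365 days, so 365 − 357 = 8 days remain in 2179.
Full years 2180–2216: 28 common + 9 leap = 28×365 + 9×366 = 13514 days.
Total: 8 + 13514 + 60 = 13582 days.
13582 mod 7 = 2, so 2 days after Thursday is Saturday.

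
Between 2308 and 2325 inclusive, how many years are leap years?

Years divisible by 4 in [2308, 2325]: 2308, 2312, 2316, 2320, 2324.
No century exceptions apply. Count: 5.

5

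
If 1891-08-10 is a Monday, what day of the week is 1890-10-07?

Tuesday

Count forward from the earlier date (October 7, 1890) to the later (August 10, 1891):
October 1890: 31 − 7 = 24 days remain.
Then 9 full months totalling 273 days.
August 1–10, 1891: 10 days.
Total: 24 + 273 + 10 = 307 days.
307 mod 7 = 6, so 6 days before Monday is Tuesday.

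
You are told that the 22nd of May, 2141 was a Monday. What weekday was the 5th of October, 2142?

May 2141: 31 − 22 = 9 days remain.
Then 16 full months totalling 487 days.
October 1–5, 2142: 5 days.
Total: 9 + 487 + 5 = 501 days.
501 mod 7 = 4, so 4 days after Monday is Friday.

Friday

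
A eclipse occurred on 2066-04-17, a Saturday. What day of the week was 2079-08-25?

Day-of-year of April 17, 2066: 107.
Day-of-year of August 25, 2079: 237.
2066 has 365 days, so 365 − 107 = 258 days remain in 2066.
Full years 2067–2078: 9 common + 3 leap = 9×365 + 3×366 = 4383 days.
Total: 258 + 4383 + 237 = 4878 days.
4878 mod 7 = 6, so 6 days after Saturday is Friday.

Friday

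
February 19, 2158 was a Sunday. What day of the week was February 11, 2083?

Thursday

Count forward from the earlier date (February 11, 2083) to the later (February 19, 2158):
Day-of-year of February 11, 2083: 42.
Day-of-year of February 19, 2158: 50.
2083 has 365 days, so 365 − 42 = 323 days remain in 2083.
Full years 2084–2157: 56 common + 18 leap = 56×365 + 18×366 = 27028 days.
Total: 323 + 27028 + 50 = 27401 days.
27401 mod 7 = 3, so 3 days before Sunday is Thursday.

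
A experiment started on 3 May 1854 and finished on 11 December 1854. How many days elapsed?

222

May 1854: 31 − 3 = 28 days remain.
Then June (30), July (31), August (31), September (30), October (31), November (30): 30 + 31 + 31 + 30 + 31 + 30 = 183 days.
December 1–11, 1854: 11 days.
Total: 28 + 183 + 11 = 222 days.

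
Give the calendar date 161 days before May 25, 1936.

December 16, 1935

Count 161 days before May 25, 1936:
December 1935: 31 − 16 = 15 days remain.
Then January (31), February 1936 (29), March (31), April (30): 31 + 29 + 31 + 30 = 121 days.
May 1–25, 1936: 25 days.
Residual: 161 days.
Total: 161 days.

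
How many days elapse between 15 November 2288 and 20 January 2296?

Day-of-year of November 15, 2288: 320.
Day-of-year of January 20, 2296: 20.
2288 has 366 days, so 366 − 320 = 46 days remain in 2288.
Full years 2289–2295: 6 common + 1 leap = 6×365 + 1×366 = 2556 days.
Total: 46 + 2556 + 20 = 2622 days.

2622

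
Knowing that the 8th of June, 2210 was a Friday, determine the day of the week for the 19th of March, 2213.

June 8, 2210 → June 8, 2211: 365 days.
June 8, 2211 → June 8, 2212: 366 days (2212 is a leap year).
June 2212: 30 − 8 = 22 days remain.
Then July (31), August (31), September (30), October (31), November (30), December (31), January (31), February 2213 (28): 31 + 31 + 30 + 31 + 30 + 31 + 31 + 28 = 243 days.
March 1–19, 2213: 19 days.
Residual: 284 days.
Total: 1015 days.
1015 is a multiple of 7, so the 19th of March, 2213 falls on the same weekday: Friday.

Friday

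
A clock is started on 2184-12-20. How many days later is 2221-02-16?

Day-of-year of December 20, 2184: 355.
Day-of-year of February 16, 2221: 47.
2184 has 366 days, so 366 − 355 = 11 days remain in 2184.
Full years 2185–2220: 28 common + 8 leap = 28×365 + 8×366 = 13148 days.
Total: 11 + 13148 + 47 = 13206 days.

13206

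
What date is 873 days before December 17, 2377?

July 28, 2375

Count 873 days before December 17, 2377:
July 28, 2375 → July 28, 2376: 366 days (2376 is a leap year).
July 28, 2376 → July 28, 2377: 365 days.
July 2377: 31 − 28 = 3 days remain.
Then August (31), September (30), October (31), November (30): 31 + 30 + 31 + 30 = 122 days.
December 1–17, 2377: 17 days.
Residual: 142 days.
Total: 873 days.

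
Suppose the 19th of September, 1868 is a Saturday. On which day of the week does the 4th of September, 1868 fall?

Count forward from the earlier date (September 4, 1868) to the later (September 19, 1868):
Within September 1868: 19 − 4 = 15 days.
15 mod 7 = 1, so 1 day before Saturday is Friday.

Friday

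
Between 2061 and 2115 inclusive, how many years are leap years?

12

Years divisible by 4: 2064, 2068, …, 2112 — 13 in all.
Of these, 2100 is divisible by 100 but not 400, so not leap.
Leap years: 13 − 1 = 12.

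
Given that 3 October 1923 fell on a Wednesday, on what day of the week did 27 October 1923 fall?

Saturday

Within October 1923: 27 − 3 = 24 days.
24 mod 7 = 3, so 3 days after Wednesday is Saturday.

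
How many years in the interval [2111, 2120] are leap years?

Years divisible by 4 in [2111, 2120]: 2112, 2116, 2120.
No century exceptions apply. Count: 3.

3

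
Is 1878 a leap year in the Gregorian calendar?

No

1878 is not a leap year.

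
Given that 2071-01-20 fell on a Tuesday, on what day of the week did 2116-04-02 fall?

From January 20, 2071 to January 20, 2116: 45 years, of which 10 contain a Feb 29 — 35×365 + 10×366 = 16435 days.
(2100 is not a leap year (divisible by 100 but not 400).)
January 2116: 31 − 20 = 11 days remain.
Then February 2116 (29), March (31): 29 + 31 = 60 days.
April 1–2, 2116: 2 days.
Residual: 73 days.
Total: 16508 days.
16508 mod 7 = 2, so 2 days after Tuesday is Thursday.

Thursday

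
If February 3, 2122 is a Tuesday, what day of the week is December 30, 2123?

February 3, 2122 → February 3, 2123: 365 days.
February 2123: 28 − 3 = 25 days remain (2123 is not a leap year, so February has 28 days).
Then 9 full months totalling 275 days.
December 1–30, 2123: 30 days.
Residual: 330 days.
Total: 695 days.
695 mod 7 = 2, so 2 days after Tuesday is Thursday.

Thursday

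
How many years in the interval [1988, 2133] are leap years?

36

Years divisible by 4: 1988, 1992, …, 2132 — 37 in all.
Of these, 2100 is divisible by 100 but not 400, so not leap.
2000 is divisible by 400, so still leap.
Leap years: 37 − 1 = 36.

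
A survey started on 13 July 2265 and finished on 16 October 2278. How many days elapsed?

4843

From July 13, 2265 to July 13, 2278: 13 years, of which 3 contain a Feb 29 — 10×365 + 3×366 = 4748 days.
July 2278: 31 − 13 = 18 days remain.
Then August (31), September (30): 31 + 30 = 61 days.
October 1–16, 2278: 16 days.
Residual: 95 days.
Total: 4843 days.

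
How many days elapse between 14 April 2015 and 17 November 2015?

April 2015: 30 − 14 = 16 days remain.
Then May (31), June (30), July (31), August (31), September (30), October (31): 31 + 30 + 31 + 31 + 30 + 31 = 184 days.
November 1–17, 2015: 17 days.
Total: 16 + 184 + 17 = 217 days.

217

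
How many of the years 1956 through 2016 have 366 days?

16

Years divisible by 4: 1956, 1960, …, 2016 — 16 in all.
2000 is divisible by 400, so still leap.
No century exceptions apply. Count: 16.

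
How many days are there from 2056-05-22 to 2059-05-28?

May 22, 2056 → May 22, 2057: 365 days.
May 22, 2057 → May 22, 2058: 365 days.
May 22, 2058 → May 22, 2059: 365 days.
Within May 2059: 28 − 22 = 6 days.
Total: 1101 days.

1101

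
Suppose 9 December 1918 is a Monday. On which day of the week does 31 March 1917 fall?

Saturday

Count forward from the earlier date (March 31, 1917) to the later (December 9, 1918):
March 31, 1917 → March 31, 1918: 365 days.
March 1918: 31 − 31 = 0 days remain.
Then April (30), May (31), June (30), July (31), August (31), September (30), October (31), November (30): 30 + 31 + 30 + 31 + 31 + 30 + 31 + 30 = 244 days.
December 1–9, 1918: 9 days.
Residual: 253 days.
Total: 618 days.
618 mod 7 = 2, so 2 days before Monday is Saturday.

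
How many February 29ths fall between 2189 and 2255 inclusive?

Years divisible by 4: 2192, 2196, …, 2252 — 16 in all.
Of these, 2200 is divisible by 100 but not 400, so not leap.
Leap years: 16 − 1 = 15.

15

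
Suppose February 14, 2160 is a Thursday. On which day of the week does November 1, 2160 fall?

Saturday

February 2160: 29 − 14 = 15 days remain (2160 is a leap year, so February has 29 days).
Then March (31), April (30), May (31), June (30), July (31), August (31), September (30), October (31): 31 + 30 + 31 + 30 + 31 + 31 + 30 + 31 = 245 days.
November 1, 2160: 1 day.
Total: 15 + 245 + 1 = 261 days.
261 mod 7 = 2, so 2 days after Thursday is Saturday.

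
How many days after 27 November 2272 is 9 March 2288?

5581

Day-of-year of November 27, 2272: 332.
Day-of-year of March 9, 2288: 69.
2272 has 366 days, so 366 − 332 = 34 days remain in 2272.
Full years 2273–2287: 12 common + 3 leap = 12×365 + 3×366 = 5478 days.
Total: 34 + 5478 + 69 = 5581 days.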